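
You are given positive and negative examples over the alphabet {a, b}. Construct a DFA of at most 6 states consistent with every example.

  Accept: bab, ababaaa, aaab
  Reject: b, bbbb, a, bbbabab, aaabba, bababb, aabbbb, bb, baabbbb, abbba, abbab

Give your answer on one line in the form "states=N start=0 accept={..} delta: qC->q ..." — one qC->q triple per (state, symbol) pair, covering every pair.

states=5 start=0 accept={2} delta: 0a->1 0b->0 1a->0 1b->2 2a->2 2b->3 3a->4 3b->0 4a->2 4b->0

Grow the machine one transition at a time. Run the examples from 0; the earliest place one falls off (shortest prefix, ties alphabetical) gets sent to the lowest-numbered state that keeps every Accept/Reject pair distinguishable — a pair clashes when both reach the same state with identical unread suffix — and to a fresh state only if none does.
a: 0a undefined. 0a->0: no, aaab/b meet in 0 with "b" left. Open state 1: 0a->1.
b: 0b undefined. 0b->0: ok.
aa: 1a undefined. 1a->0: ok.
ab: 1b undefined. 1b->0: no, bab/b meet in 0. 1b->1: no, bab/a meet in 1. Open state 2: 1b->2.
aba: 2a undefined. 2a->0: no, ababaaa/a meet in 1. 2a->1: no, bab/bbbabab meet in 2. 2a->2: ok.
abb: 2b undefined. 2b->0: no, bab/abbab meet in 2. 2b->1: no, bab/bababb meet in 2. 2b->2: no, bab/bbbabab meet in 2. Open state 3: 2b->3.
abba: 3a undefined. 3a->0: no, ababaaa/b meet in 0. 3a->1: no, bab/abbab meet in 2. 3a->2: no, bab/aaabba meet in 2. 3a->3: no, ababaaa/bbbabab meet in 3. Open state 4: 3a->4.
abbb: 3b undefined. 3b->0: ok.
abbab: 4b undefined. 4b->0: ok.
ababaa: 4a undefined. 4a->0: no, ababaaa/a meet in 1. 4a->1: no, ababaaa/b meet in 0. 4a->2: ok.
All examples now run through 5 states with every (state, symbol) defined. Accept strings end in {2}, Reject strings end in {0,1,3,4}; accept={2}.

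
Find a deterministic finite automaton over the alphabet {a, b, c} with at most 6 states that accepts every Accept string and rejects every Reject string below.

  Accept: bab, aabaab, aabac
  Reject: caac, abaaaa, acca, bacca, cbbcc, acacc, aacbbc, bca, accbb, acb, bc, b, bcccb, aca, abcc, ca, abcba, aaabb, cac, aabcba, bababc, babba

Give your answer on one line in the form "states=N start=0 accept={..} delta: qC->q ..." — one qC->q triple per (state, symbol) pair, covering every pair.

states=4 start=0 accept={3} delta: 0a->0 0b->1 0c->0 1a->2 1b->0 1c->0 2a->2 2b->3 2c->3 3a->0 3b->0 3c->0

Grow the machine one transition at a time. Run the examples from 0; the earliest place one falls off (shortest prefix, ties alphabetical) gets sent to the lowest-numbered state that keeps every Accept/Reject pair distinguishable — a pair clashes when both reach the same state with identical unread suffix — and to a fresh state only if none does.
a: 0a undefined. 0a->0: ok.
b: 0b undefined. 0b->0: no, bab/abaaaa meet in 0. Open state 1: 0b->1.
c: 0c undefined. 0c->0: ok.
ba: 1a undefined. 1a->0: no, bab/acb meet in 1. 1a->1: no, bab/accbb meet in 1 with "b" left. Open state 2: 1a->2.
bc: 1c undefined. 1c->0: ok.
bab: 2b undefined. 2b->0: no, bab/caac meet in 0. 2b->1: no, bab/acb meet in 1. 2b->2: no, bab/abcba meet in 2. Open state 3: 2b->3.
bac: 2c undefined. 2c->0: no, aabac/caac meet in 0. 2c->1: no, aabac/acb meet in 1. 2c->2: no, aabac/abcba meet in 2. 2c->3: ok.
cbb: 1b undefined. 1b->0: ok.
abaa: 2a undefined. 2a->0: no, aabaab/acb meet in 1. 2a->1: no, aabaab/caac meet in 0. 2a->2: ok.
baba: 3a undefined. 3a->0: ok.
babb: 3b undefined. 3b->0: ok.
bacc: 3c undefined. 3c->0: ok.
All examples now run through 4 states with every (state, symbol) defined. Accept strings end in {3}, Reject strings end in {0,1,2}; accept={3}.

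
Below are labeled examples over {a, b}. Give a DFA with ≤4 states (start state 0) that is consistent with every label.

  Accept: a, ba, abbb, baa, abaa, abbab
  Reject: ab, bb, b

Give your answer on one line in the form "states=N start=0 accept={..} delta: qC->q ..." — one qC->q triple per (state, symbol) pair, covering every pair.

states=3 start=0 accept={0} delta: 0a->0 0b->1 1a->0 1b->2 2a->2 2b->0

Fold the examples into a partial DFA from state 0: repeatedly fix the first undefined (state, symbol) met by the shortest-then-alphabetical prefix, trying targets in increasing order and rejecting any under which an Accept and a Reject string meet in one state with the same remainder; add a state when all current targets are rejected. Accepting states are where Accept strings end.
a: 0a undefined. 0a->0: ok.
b: 0b undefined. 0b->0: no, a/ab meet in 0. Open state 1: 0b->1.
ba: 1a undefined. 1a->0: ok.
bb: 1b undefined. 1b->0: no, a/bb meet in 0. 1b->1: no, abbb/ab meet in 1. Open state 2: 1b->2.
abba: 2a undefined. 2a->0: no, abbab/ab meet in 1. 2a->1: no, abbab/bb meet in 2. 2a->2: ok.
abbb: 2b undefined. 2b->0: ok.
All examples now run through 3 states with every (state, symbol) defined. Accept strings end in {0}, Reject strings end in {1,2}; accept={0}.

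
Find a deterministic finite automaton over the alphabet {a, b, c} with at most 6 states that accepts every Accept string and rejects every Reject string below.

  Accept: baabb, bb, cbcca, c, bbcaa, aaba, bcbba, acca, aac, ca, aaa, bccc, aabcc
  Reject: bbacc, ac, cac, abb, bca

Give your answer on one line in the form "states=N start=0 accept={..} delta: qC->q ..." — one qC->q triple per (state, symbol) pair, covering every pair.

states=5 start=0 accept={0,1,2} delta: 0a->1 0b->1 0c->0 1a->2 1b->2 1c->3 2a->2 2b->4 2c->1 3a->3 3b->0 3c->0 4a->0 4b->0 4c->0

State merging on the prefix tree: take the shortest (then alphabetical) example prefix whose next move is undefined and point that move at state 0, else 1, else 2, ...; a target is out if some Accept/Reject pair would then sit in one state with the same input left (inseparable). If every existing state is out, open a new one.
a: 0a undefined. 0a->0: no, bb/abb meet in 0 with "bb" left. Open state 1: 0a->1.
b: 0b undefined. 0b->0: no, ca/bca meet in 0 with "ca" left. 0b->1: ok.
c: 0c undefined. 0c->0: ok.
aa: 1a undefined. 1a->0: no, baabb/abb meet in 1 with "bb" left. 1a->1: no, baabb/abb meet in 1 with "bb" left. Open state 2: 1a->2.
ab: 1b undefined. 1b->0: no, ca/abb meet in 1. 1b->1: no, bb/abb meet in 1. 1b->2: ok.
ac: 1c undefined. 1c->0: no, cbcca/bca meet in 1. 1c->1: no, bb/bca meet in 2. 1c->2: no, bb/ac meet in 2. Open state 3: 1c->3.
aaa: 2a undefined. 2a->0: no, c/bbacc meet in 0. 2a->1: no, baabb/abb meet in 2 with "b" left. 2a->2: ok.
aab: 2b undefined. 2b->0: no, c/abb meet in 0. 2b->1: no, ca/abb meet in 1. 2b->2: no, baabb/abb meet in 2. 2b->3: no, aaba/bca meet in 3 with "a" left. Open state 4: 2b->4.
aac: 2c undefined. 2c->0: no, c/bbacc meet in 0. 2c->1: ok.
acc: 3c undefined. 3c->0: ok.
bca: 3a undefined. 3a->0: no, c/bca meet in 0. 3a->1: no, cbcca/bca meet in 1. 3a->2: no, bb/bca meet in 2. 3a->3: ok.
bcb: 3b undefined. 3b->0: ok.
aaba: 4a undefined. 4a->0: ok.
aabc: 4c undefined. 4c->0: ok.
baabb: 4b undefined. 4b->0: ok.
All examples now run through 5 states with every (state, symbol) defined. Accept strings end in {0,1,2}, Reject strings end in {3,4}; accept={0,1,2}.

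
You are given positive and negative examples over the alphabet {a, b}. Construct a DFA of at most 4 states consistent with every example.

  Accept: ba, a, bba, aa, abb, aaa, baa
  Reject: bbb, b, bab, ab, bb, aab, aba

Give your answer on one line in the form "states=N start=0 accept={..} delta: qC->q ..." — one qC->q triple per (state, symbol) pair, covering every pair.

State merging on the prefix tree: take the shortest (then alphabetical) example prefix whose next move is undefined and point that move at state 0, else 1, else 2, ...; a target is out if some Accept/Reject pair would then sit in one state with the same input left (inseparable). If every existing state is out, open a new one.
a: 0a undefined. 0a->0: no, ba/aba meet in 0 with "ba" left. Open state 1: 0a->1.
b: 0b undefined. 0b->0: ok.
aa: 1a undefined. 1a->0: no, aa/bbb meet in 0. 1a->1: ok.
ab: 1b undefined. 1b->0: no, ba/aba meet in 1. 1b->1: no, ba/bab meet in 1. Open state 2: 1b->2.
aba: 2a undefined. 2a->0: ok.
abb: 2b undefined. 2b->0: no, abb/bbb meet in 0. 2b->1: ok.
All examples now run through 3 states with every (state, symbol) defined. Accept strings end in {1}, Reject strings end in {0,2}; accept={1}.

states=3 start=0 accept={1} delta: 0a->1 0b->0 1a->1 1b->2 2a->0 2b->1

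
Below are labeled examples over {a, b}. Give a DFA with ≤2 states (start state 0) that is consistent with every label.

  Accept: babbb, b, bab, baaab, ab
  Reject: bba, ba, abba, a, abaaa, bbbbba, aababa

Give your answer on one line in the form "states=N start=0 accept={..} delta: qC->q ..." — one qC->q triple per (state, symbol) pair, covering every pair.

states=2 start=0 accept={1} delta: 0a->0 0b->1 1a->0 1b->0

Grow the machine one transition at a time. Run the examples from 0; the earliest place one falls off (shortest prefix, ties alphabetical) gets sent to the lowest-numbered state that keeps every Accept/Reject pair distinguishable — a pair clashes when both reach the same state with identical unread suffix — and to a fresh state only if none does.
a: 0a undefined. 0a->0: ok.
b: 0b undefined. 0b->0: no, babbb/bba meet in 0. Open state 1: 0b->1.
ba: 1a undefined. 1a->0: ok.
bb: 1b undefined. 1b->0: ok.
All examples now run through 2 states with every (state, symbol) defined. Accept strings end in {1}, Reject strings end in {0}; accept={1}.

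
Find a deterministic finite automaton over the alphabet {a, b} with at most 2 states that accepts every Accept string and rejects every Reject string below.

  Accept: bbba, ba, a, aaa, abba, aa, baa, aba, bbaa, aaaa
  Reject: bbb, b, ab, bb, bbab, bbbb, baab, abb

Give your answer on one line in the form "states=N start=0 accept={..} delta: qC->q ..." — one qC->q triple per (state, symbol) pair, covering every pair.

Grow the machine one transition at a time. Run the examples from 0; the earliest place one falls off (shortest prefix, ties alphabetical) gets sent to the lowest-numbered state that keeps every Accept/Reject pair distinguishable — a pair clashes when both reach the same state with identical unread suffix — and to a fresh state only if none does.
a: 0a undefined. 0a->0: ok.
b: 0b undefined. 0b->0: no, bbba/bbb meet in 0. Open state 1: 0b->1.
ba: 1a undefined. 1a->0: ok.
bb: 1b undefined. 1b->0: no, bbba/bb meet in 0. 1b->1: ok.
All examples now run through 2 states with every (state, symbol) defined. Accept strings end in {0}, Reject strings end in {1}; accept={0}.

states=2 start=0 accept={0} delta: 0a->0 0b->1 1a->0 1b->1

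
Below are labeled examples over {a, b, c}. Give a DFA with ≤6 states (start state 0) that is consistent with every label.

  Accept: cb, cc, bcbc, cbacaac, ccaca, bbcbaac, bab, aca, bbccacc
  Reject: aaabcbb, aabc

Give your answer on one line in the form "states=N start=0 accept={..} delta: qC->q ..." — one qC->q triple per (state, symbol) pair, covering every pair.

State merging on the prefix tree: take the shortest (then alphabetical) example prefix whose next move is undefined and point that move at state 0, else 1, else 2, ...; a target is out if some Accept/Reject pair would then sit in one state with the same input left (inseparable). If every existing state is out, open a new one.
a: 0a undefined. 0a->0: ok.
b: 0b undefined. 0b->0: ok.
c: 0c undefined. 0c->0: no, cb/aaabcbb meet in 0. Open state 1: 0c->1.
cb: 1b undefined. 1b->0: no, cb/aaabcbb meet in 0. 1b->1: no, cb/aaabcbb meet in 1. Open state 2: 1b->2.
cc: 1c undefined. 1c->0: ok.
aca: 1a undefined. 1a->0: ok.
cba: 2a undefined. 2a->0: no, cbacaac/aabc meet in 1. 2a->1: no, cbacaac/aabc meet in 1. 2a->2: ok.
bcbc: 2c undefined. 2c->0: no, cbacaac/aabc meet in 1. 2c->1: no, bcbc/aabc meet in 1. 2c->2: ok.
aaabcbb: 2b undefined. 2b->0: no, cc/aaabcbb meet in 0. 2b->1: ok.
All examples now run through 3 states with every (state, symbol) defined. Accept strings end in {0,2}, Reject strings end in {1}; accept={0,2}.

states=3 start=0 accept={0,2} delta: 0a->0 0b->0 0c->1 1a->0 1b->2 1c->0 2a->2 2b->1 2c->2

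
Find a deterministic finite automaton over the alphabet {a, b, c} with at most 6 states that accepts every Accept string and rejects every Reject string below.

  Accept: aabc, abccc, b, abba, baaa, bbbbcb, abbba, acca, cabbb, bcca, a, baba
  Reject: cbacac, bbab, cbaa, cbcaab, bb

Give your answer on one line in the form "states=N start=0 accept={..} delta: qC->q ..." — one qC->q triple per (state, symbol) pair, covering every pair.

Grow the machine one transition at a time. Run the examples from 0; the earliest place one falls off (shortest prefix, ties alphabetical) gets sent to the lowest-numbered state that keeps every Accept/Reject pair distinguishable — a pair clashes when both reach the same state with identical unread suffix — and to a fresh state only if none does.
a: 0a undefined. 0a->0: ok.
b: 0b undefined. 0b->0: no, b/bbab meet in 0. Open state 1: 0b->1.
c: 0c undefined. 0c->0: ok.
ba: 1a undefined. 1a->0: no, baaa/cbacac meet in 0. 1a->1: no, b/cbaa meet in 1. Open state 2: 1a->2.
bb: 1b undefined. 1b->0: no, b/bbab meet in 1. 1b->1: no, b/bb meet in 1. 1b->2: no, abba/cbaa meet in 2 with "a" left. Open state 3: 1b->3.
bc: 1c undefined. 1c->0: no, b/cbcaab meet in 1. 1c->1: ok.
baa: 2a undefined. 2a->0: no, aabc/cbcaab meet in 1. 2a->1: no, aabc/cbaa meet in 1. 2a->2: no, baaa/cbaa meet in 2. 2a->3: no, cabbb/cbcaab meet in 3 with "b" left. Open state 4: 2a->4.
bab: 2b undefined. 2b->0: ok.
bba: 3a undefined. 3a->0: no, aabc/bbab meet in 1. 3a->1: ok.
bbb: 3b undefined. 3b->0: no, bbbbcb/bbab meet in 3. 3b->1: ok.
baaa: 4a undefined. 4a->0: ok.
cbac: 2c undefined. 2c->0: no, baaa/cbacac meet in 0. 2c->1: no, aabc/cbacac meet in 1. 2c->2: ok.
bbbbc: 3c undefined. 3c->0: ok.
cbacac: 4c undefined. 4c->0: no, baaa/cbacac meet in 0. 4c->1: no, aabc/cbacac meet in 1. 4c->2: no, abbba/cbacac meet in 2. 4c->3: ok.
cbcaab: 4b undefined. 4b->0: no, baaa/cbcaab meet in 0. 4b->1: no, aabc/cbcaab meet in 1. 4b->2: no, abbba/cbcaab meet in 2. 4b->3: ok.
All examples now run through 5 states with every (state, symbol) defined. Accept strings end in {0,1,2}, Reject strings end in {3,4}; accept={0,1,2}.

states=5 start=0 accept={0,1,2} delta: 0a->0 0b->1 0c->0 1a->2 1b->3 1c->1 2a->4 2b->0 2c->2 3a->1 3b->1 3c->0 4a->0 4b->3 4c->3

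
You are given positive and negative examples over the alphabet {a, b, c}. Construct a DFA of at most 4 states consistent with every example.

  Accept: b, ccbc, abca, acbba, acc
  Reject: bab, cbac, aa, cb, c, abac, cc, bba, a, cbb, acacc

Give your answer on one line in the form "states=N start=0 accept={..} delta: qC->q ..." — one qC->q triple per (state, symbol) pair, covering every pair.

Fold the examples into a partial DFA from state 0: repeatedly fix the first undefined (state, symbol) met by the shortest-then-alphabetical prefix, trying targets in increasing order and rejecting any under which an Accept and a Reject string meet in one state with the same remainder; add a state when all current targets are rejected. Accepting states are where Accept strings end.
a: 0a undefined. 0a->0: no, acc/cc meet in 0 with "cc" left. Open state 1: 0a->1.
b: 0b undefined. 0b->0: ok.
c: 0c undefined. 0c->0: no, b/cb meet in 0. 0c->1: ok.
aa: 1a undefined. 1a->0: no, b/aa meet in 0. 1a->1: ok.
ab: 1b undefined. 1b->0: no, b/bab meet in 0. 1b->1: ok.
ac: 1c undefined. 1c->0: no, b/cbac meet in 0. 1c->1: no, ccbc/bab meet in 1. Open state 2: 1c->2.
aca: 2a undefined. 2a->0: ok.
acb: 2b undefined. 2b->0: no, ccbc/bab meet in 1. 2b->1: no, ccbc/cbac meet in 2. 2b->2: ok.
acc: 2c undefined. 2c->0: ok.
All examples now run through 3 states with every (state, symbol) defined. Accept strings end in {0}, Reject strings end in {1,2}; accept={0}.

states=3 start=0 accept={0} delta: 0a->1 0b->0 0c->1 1a->1 1b->1 1c->2 2a->0 2b->2 2c->0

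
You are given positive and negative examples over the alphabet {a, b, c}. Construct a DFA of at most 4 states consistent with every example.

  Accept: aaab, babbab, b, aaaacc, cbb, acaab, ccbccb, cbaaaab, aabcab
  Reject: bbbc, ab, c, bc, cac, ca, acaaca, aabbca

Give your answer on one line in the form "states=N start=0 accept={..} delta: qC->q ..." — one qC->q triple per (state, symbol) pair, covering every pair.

Grow the machine one transition at a time. Run the examples from 0; the earliest place one falls off (shortest prefix, ties alphabetical) gets sent to the lowest-numbered state that keeps every Accept/Reject pair distinguishable — a pair clashes when both reach the same state with identical unread suffix — and to a fresh state only if none does.
a: 0a undefined. 0a->0: no, aaab/ab meet in 0 with "b" left. Open state 1: 0a->1.
b: 0b undefined. 0b->0: ok.
c: 0c undefined. 0c->0: no, b/bbbc meet in 0. 0c->1: ok.
aa: 1a undefined. 1a->0: no, aaab/ab meet in 1 with "b" left. 1a->1: no, aaab/ab meet in 1 with "b" left. Open state 2: 1a->2.
ab: 1b undefined. 1b->0: no, babbab/ab meet in 0. 1b->1: no, cbb/bbbc meet in 1. 1b->2: ok.
ac: 1c undefined. 1c->0: ok.
aaa: 2a undefined. 2a->0: no, aaaacc/bbbc meet in 1. 2a->1: no, aaab/ab meet in 2. 2a->2: ok.
aab: 2b undefined. 2b->0: no, babbab/ab meet in 2. 2b->1: no, aaab/bbbc meet in 1. 2b->2: no, aaab/ab meet in 2. Open state 3: 2b->3.
cac: 2c undefined. 2c->0: no, b/cac meet in 0. 2c->1: ok.
aabb: 3b undefined. 3b->0: ok.
aabc: 3c undefined. 3c->0: no, aabcab/ab meet in 2. 3c->1: ok.
babba: 3a undefined. 3a->0: ok.
All examples now run through 4 states with every (state, symbol) defined. Accept strings end in {0,3}, Reject strings end in {1,2}; accept={0,3}.

states=4 start=0 accept={0,3} delta: 0a->1 0b->0 0c->1 1a->2 1b->2 1c->0 2a->2 2b->3 2c->1 3a->0 3b->0 3c->1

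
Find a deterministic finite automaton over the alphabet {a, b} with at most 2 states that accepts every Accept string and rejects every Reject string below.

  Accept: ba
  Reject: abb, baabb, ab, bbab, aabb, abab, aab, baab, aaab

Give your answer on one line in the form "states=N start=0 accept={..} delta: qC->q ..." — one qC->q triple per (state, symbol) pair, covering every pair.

State merging on the prefix tree: take the shortest (then alphabetical) example prefix whose next move is undefined and point that move at state 0, else 1, else 2, ...; a target is out if some Accept/Reject pair would then sit in one state with the same input left (inseparable). If every existing state is out, open a new one.
a: 0a undefined. 0a->0: ok.
b: 0b undefined. 0b->0: no, ba/abb meet in 0. Open state 1: 0b->1.
ba: 1a undefined. 1a->0: ok.
bb: 1b undefined. 1b->0: no, ba/abb meet in 0. 1b->1: ok.
All examples now run through 2 states with every (state, symbol) defined. Accept strings end in {0}, Reject strings end in {1}; accept={0}.

states=2 start=0 accept={0} delta: 0a->0 0b->1 1a->0 1b->1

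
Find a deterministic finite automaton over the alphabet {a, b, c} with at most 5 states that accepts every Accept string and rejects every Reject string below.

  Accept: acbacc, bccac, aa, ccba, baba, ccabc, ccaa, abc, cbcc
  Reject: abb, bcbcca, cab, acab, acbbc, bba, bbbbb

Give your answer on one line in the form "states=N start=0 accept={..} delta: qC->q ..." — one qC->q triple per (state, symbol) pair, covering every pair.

states=4 start=0 accept={0,3} delta: 0a->0 0b->1 0c->0 1a->0 1b->2 1c->3 2a->1 2b->0 2c->1 3a->1 3b->1 3c->3

Grow the machine one transition at a time. Run the examples from 0; the earliest place one falls off (shortest prefix, ties alphabetical) gets sent to the lowest-numbered state that keeps every Accept/Reject pair distinguishable — a pair clashes when both reach the same state with identical unread suffix — and to a fresh state only if none does.
a: 0a undefined. 0a->0: ok.
b: 0b undefined. 0b->0: no, aa/abb meet in 0. Open state 1: 0b->1.
c: 0c undefined. 0c->0: ok.
ba: 1a undefined. 1a->0: ok.
bb: 1b undefined. 1b->0: no, acbacc/abb meet in 0. 1b->1: no, acbacc/bba meet in 0. Open state 2: 1b->2.
bc: 1c undefined. 1c->0: no, acbacc/bcbcca meet in 0. 1c->1: no, ccabc/cab meet in 1. 1c->2: no, ccabc/abb meet in 2. Open state 3: 1c->3.
bba: 2a undefined. 2a->0: no, acbacc/bba meet in 0. 2a->1: ok.
bbb: 2b undefined. 2b->0: ok.
bcb: 3b undefined. 3b->0: no, acbacc/bcbcca meet in 0. 3b->1: ok.
bcc: 3c undefined. 3c->0: no, acbacc/bcbcca meet in 0. 3c->1: no, acbacc/bcbcca meet in 0. 3c->2: no, cbcc/abb meet in 2. 3c->3: ok.
bcca: 3a undefined. 3a->0: no, acbacc/bcbcca meet in 0. 3a->1: ok.
acbbc: 2c undefined. 2c->0: no, acbacc/acbbc meet in 0. 2c->1: ok.
All examples now run through 4 states with every (state, symbol) defined. Accept strings end in {0,3}, Reject strings end in {1,2}; accept={0,3}.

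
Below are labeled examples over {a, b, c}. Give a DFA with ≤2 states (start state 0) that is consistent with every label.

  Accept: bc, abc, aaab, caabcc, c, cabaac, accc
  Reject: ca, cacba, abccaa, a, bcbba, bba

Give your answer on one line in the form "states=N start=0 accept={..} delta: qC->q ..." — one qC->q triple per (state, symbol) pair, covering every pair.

states=2 start=0 accept={1} delta: 0a->0 0b->1 0c->1 1a->0 1b->0 1c->1

Grow the machine one transition at a time. Run the examples from 0; the earliest place one falls off (shortest prefix, ties alphabetical) gets sent to the lowest-numbered state that keeps every Accept/Reject pair distinguishable — a pair clashes when both reach the same state with identical unread suffix — and to a fresh state only if none does.
a: 0a undefined. 0a->0: ok.
b: 0b undefined. 0b->0: no, aaab/a meet in 0. Open state 1: 0b->1.
c: 0c undefined. 0c->0: no, c/ca meet in 0. 0c->1: ok.
bb: 1b undefined. 1b->0: ok.
bc: 1c undefined. 1c->0: no, bc/a meet in 0. 1c->1: ok.
ca: 1a undefined. 1a->0: ok.
All examples now run through 2 states with every (state, symbol) defined. Accept strings end in {1}, Reject strings end in {0}; accept={1}.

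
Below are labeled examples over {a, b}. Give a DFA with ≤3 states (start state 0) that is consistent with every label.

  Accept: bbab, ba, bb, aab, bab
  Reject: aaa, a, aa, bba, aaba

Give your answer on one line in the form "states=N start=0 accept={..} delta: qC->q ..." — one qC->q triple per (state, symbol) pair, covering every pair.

Fold the examples into a partial DFA from state 0: repeatedly fix the first undefined (state, symbol) met by the shortest-then-alphabetical prefix, trying targets in increasing order and rejecting any under which an Accept and a Reject string meet in one state with the same remainder; add a state when all current targets are rejected. Accepting states are where Accept strings end.
a: 0a undefined. 0a->0: no, ba/aaba meet in 0 with "ba" left. Open state 1: 0a->1.
b: 0b undefined. 0b->0: no, ba/a meet in 1. 0b->1: no, ba/aa meet in 1 with "a" left. Open state 2: 0b->2.
aa: 1a undefined. 1a->0: no, ba/aaba meet in 2 with "a" left. 1a->1: ok.
ba: 2a undefined. 2a->0: ok.
bb: 2b undefined. 2b->0: ok.
aab: 1b undefined. 1b->0: ok.
All examples now run through 3 states with every (state, symbol) defined. Accept strings end in {0,2}, Reject strings end in {1}; accept={0,2}.

states=3 start=0 accept={0,2} delta: 0a->1 0b->2 1a->1 1b->0 2a->0 2b->0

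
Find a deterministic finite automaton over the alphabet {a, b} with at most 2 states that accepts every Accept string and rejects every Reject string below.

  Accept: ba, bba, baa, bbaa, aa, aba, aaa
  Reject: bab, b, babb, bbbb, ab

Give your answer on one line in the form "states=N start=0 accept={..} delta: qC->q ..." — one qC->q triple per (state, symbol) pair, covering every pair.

Grow the machine one transition at a time. Run the examples from 0; the earliest place one falls off (shortest prefix, ties alphabetical) gets sent to the lowest-numbered state that keeps every Accept/Reject pair distinguishable — a pair clashes when both reach the same state with identical unread suffix — and to a fresh state only if none does.
a: 0a undefined. 0a->0: ok.
b: 0b undefined. 0b->0: no, ba/bab meet in 0. Open state 1: 0b->1.
ba: 1a undefined. 1a->0: ok.
bb: 1b undefined. 1b->0: no, ba/babb meet in 0. 1b->1: ok.
All examples now run through 2 states with every (state, symbol) defined. Accept strings end in {0}, Reject strings end in {1}; accept={0}.

states=2 start=0 accept={0} delta: 0a->0 0b->1 1a->0 1b->1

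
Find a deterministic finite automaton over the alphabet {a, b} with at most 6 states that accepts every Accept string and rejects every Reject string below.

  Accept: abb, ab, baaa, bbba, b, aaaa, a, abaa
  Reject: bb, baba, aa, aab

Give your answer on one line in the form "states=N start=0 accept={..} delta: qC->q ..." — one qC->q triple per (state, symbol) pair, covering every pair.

State merging on the prefix tree: take the shortest (then alphabetical) example prefix whose next move is undefined and point that move at state 0, else 1, else 2, ...; a target is out if some Accept/Reject pair would then sit in one state with the same input left (inseparable). If every existing state is out, open a new one.
a: 0a undefined. 0a->0: no, abb/bb meet in 0 with "bb" left. Open state 1: 0a->1.
b: 0b undefined. 0b->0: no, b/bb meet in 0. 0b->1: no, ab/bb meet in 1 with "b" left. Open state 2: 0b->2.
aa: 1a undefined. 1a->0: no, b/aab meet in 2. 1a->1: no, ab/aab meet in 1 with "b" left. 1a->2: no, b/aa meet in 2. Open state 3: 1a->3.
ab: 1b undefined. 1b->0: no, abaa/aa meet in 3. 1b->1: ok.
ba: 2a undefined. 2a->0: no, baaa/aa meet in 3. 2a->1: ok.
bb: 2b undefined. 2b->0: ok.
aaa: 3a undefined. 3a->0: no, baaa/bb meet in 0. 3a->1: no, aaaa/baba meet in 3. 3a->2: ok.
aab: 3b undefined. 3b->0: ok.
All examples now run through 4 states with every (state, symbol) defined. Accept strings end in {1,2}, Reject strings end in {0,3}; accept={1,2}.

states=4 start=0 accept={1,2} delta: 0a->1 0b->2 1a->3 1b->1 2a->1 2b->0 3a->2 3b->0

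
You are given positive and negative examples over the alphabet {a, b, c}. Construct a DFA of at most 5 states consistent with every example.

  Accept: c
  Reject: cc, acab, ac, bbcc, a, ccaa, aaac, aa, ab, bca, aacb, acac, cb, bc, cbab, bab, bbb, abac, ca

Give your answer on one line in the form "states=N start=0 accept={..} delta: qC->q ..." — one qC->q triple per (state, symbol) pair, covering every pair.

states=3 start=0 accept={2} delta: 0a->1 0b->1 0c->2 1a->0 1b->0 1c->0 2a->0 2b->0 2c->0

Grow the machine one transition at a time. Run the examples from 0; the earliest place one falls off (shortest prefix, ties alphabetical) gets sent to the lowest-numbered state that keeps every Accept/Reject pair distinguishable — a pair clashes when both reach the same state with identical unread suffix — and to a fresh state only if none does.
a: 0a undefined. 0a->0: no, c/ac meet in 0 with "c" left. Open state 1: 0a->1.
b: 0b undefined. 0b->0: no, c/bc meet in 0 with "c" left. 0b->1: ok.
c: 0c undefined. 0c->0: no, c/cc meet in 0. 0c->1: no, c/a meet in 1. Open state 2: 0c->2.
aa: 1a undefined. 1a->0: ok.
ab: 1b undefined. 1b->0: ok.
ac: 1c undefined. 1c->0: ok.
ca: 2a undefined. 2a->0: ok.
cb: 2b undefined. 2b->0: ok.
cc: 2c undefined. 2c->0: ok.
All examples now run through 3 states with every (state, symbol) defined. Accept strings end in {2}, Reject strings end in {0,1}; accept={2}.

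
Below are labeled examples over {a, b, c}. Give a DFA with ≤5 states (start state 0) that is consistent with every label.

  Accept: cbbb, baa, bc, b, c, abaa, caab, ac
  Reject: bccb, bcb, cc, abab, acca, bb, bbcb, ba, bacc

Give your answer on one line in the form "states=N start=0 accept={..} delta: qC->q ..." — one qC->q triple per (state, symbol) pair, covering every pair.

Grow the machine one transition at a time. Run the examples from 0; the earliest place one falls off (shortest prefix, ties alphabetical) gets sent to the lowest-numbered state that keeps every Accept/Reject pair distinguishable — a pair clashes when both reach the same state with identical unread suffix — and to a fresh state only if none does.
a: 0a undefined. 0a->0: ok.
b: 0b undefined. 0b->0: no, baa/abab meet in 0. Open state 1: 0b->1.
c: 0c undefined. 0c->0: no, c/cc meet in 0. 0c->1: no, bc/cc meet in 1 with "c" left. Open state 2: 0c->2.
ba: 1a undefined. 1a->0: no, baa/ba meet in 0. 1a->1: no, baa/ba meet in 1. 1a->2: no, c/ba meet in 2. Open state 3: 1a->3.
bb: 1b undefined. 1b->0: ok.
bc: 1c undefined. 1c->0: no, bc/bb meet in 0. 1c->1: ok.
ca: 2a undefined. 2a->0: ok.
cb: 2b undefined. 2b->0: no, cbbb/bccb meet in 0. 2b->1: no, cbbb/bbcb meet in 1. 2b->2: no, cbbb/bbcb meet in 2. 2b->3: ok.
cc: 2c undefined. 2c->0: ok.
baa: 3a undefined. 3a->0: no, baa/bccb meet in 0. 3a->1: ok.
bac: 3c undefined. 3c->0: no, c/bacc meet in 2. 3c->1: no, baa/bacc meet in 1. 3c->2: ok.
cbb: 3b undefined. 3b->0: ok.
All examples now run through 4 states with every (state, symbol) defined. Accept strings end in {1,2}, Reject strings end in {0,3}; accept={1,2}.

states=4 start=0 accept={1,2} delta: 0a->0 0b->1 0c->2 1a->3 1b->0 1c->1 2a->0 2b->3 2c->0 3a->1 3b->0 3c->2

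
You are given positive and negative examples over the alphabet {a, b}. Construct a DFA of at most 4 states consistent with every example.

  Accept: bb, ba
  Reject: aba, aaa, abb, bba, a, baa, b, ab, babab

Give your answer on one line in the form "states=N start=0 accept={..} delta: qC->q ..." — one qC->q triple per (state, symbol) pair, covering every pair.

State merging on the prefix tree: take the shortest (then alphabetical) example prefix whose next move is undefined and point that move at state 0, else 1, else 2, ...; a target is out if some Accept/Reject pair would then sit in one state with the same input left (inseparable). If every existing state is out, open a new one.
a: 0a undefined. 0a->0: no, bb/abb meet in 0 with "bb" left. Open state 1: 0a->1.
b: 0b undefined. 0b->0: no, bb/b meet in 0. 0b->1: no, bb/ab meet in 1 with "b" left. Open state 2: 0b->2.
aa: 1a undefined. 1a->0: ok.
ab: 1b undefined. 1b->0: ok.
ba: 2a undefined. 2a->0: no, ba/ab meet in 0. 2a->1: no, ba/aba meet in 1. 2a->2: no, ba/abb meet in 2. Open state 3: 2a->3.
bb: 2b undefined. 2b->0: no, bb/ab meet in 0. 2b->1: no, bb/aba meet in 1. 2b->2: no, bb/abb meet in 2. 2b->3: ok.
baa: 3a undefined. 3a->0: ok.
bab: 3b undefined. 3b->0: ok.
All examples now run through 4 states with every (state, symbol) defined. Accept strings end in {3}, Reject strings end in {0,1,2}; accept={3}.

states=4 start=0 accept={3} delta: 0a->1 0b->2 1a->0 1b->0 2a->3 2b->3 3a->0 3b->0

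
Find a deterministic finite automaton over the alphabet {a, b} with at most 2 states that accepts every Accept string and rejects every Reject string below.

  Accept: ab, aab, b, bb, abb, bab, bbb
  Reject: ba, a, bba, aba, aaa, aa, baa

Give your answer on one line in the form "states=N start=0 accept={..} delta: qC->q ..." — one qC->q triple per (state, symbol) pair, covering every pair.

states=2 start=0 accept={1} delta: 0a->0 0b->1 1a->0 1b->1

State merging on the prefix tree: take the shortest (then alphabetical) example prefix whose next move is undefined and point that move at state 0, else 1, else 2, ...; a target is out if some Accept/Reject pair would then sit in one state with the same input left (inseparable). If every existing state is out, open a new one.
a: 0a undefined. 0a->0: ok.
b: 0b undefined. 0b->0: no, ab/ba meet in 0. Open state 1: 0b->1.
ba: 1a undefined. 1a->0: ok.
bb: 1b undefined. 1b->0: no, bb/ba meet in 0. 1b->1: ok.
All examples now run through 2 states with every (state, symbol) defined. Accept strings end in {1}, Reject strings end in {0}; accept={1}.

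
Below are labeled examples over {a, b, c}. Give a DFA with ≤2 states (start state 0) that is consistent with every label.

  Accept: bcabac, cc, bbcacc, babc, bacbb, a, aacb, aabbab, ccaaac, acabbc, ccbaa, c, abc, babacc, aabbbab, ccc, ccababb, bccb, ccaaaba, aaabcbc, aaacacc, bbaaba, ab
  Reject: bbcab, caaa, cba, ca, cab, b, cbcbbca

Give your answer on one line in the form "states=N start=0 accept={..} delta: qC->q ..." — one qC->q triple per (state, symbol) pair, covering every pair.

State merging on the prefix tree: take the shortest (then alphabetical) example prefix whose next move is undefined and point that move at state 0, else 1, else 2, ...; a target is out if some Accept/Reject pair would then sit in one state with the same input left (inseparable). If every existing state is out, open a new one.
a: 0a undefined. 0a->0: no, ab/b meet in 0 with "b" left. Open state 1: 0a->1.
b: 0b undefined. 0b->0: ok.
c: 0c undefined. 0c->0: no, cc/b meet in 0. 0c->1: ok.
aa: 1a undefined. 1a->0: ok.
ab: 1b undefined. 1b->0: no, babc/cba meet in 1. 1b->1: ok.
ac: 1c undefined. 1c->0: no, bcabac/bbcab meet in 0. 1c->1: ok.
All examples now run through 2 states with every (state, symbol) defined. Accept strings end in {1}, Reject strings end in {0}; accept={1}.

states=2 start=0 accept={1} delta: 0a->1 0b->0 0c->1 1a->0 1b->1 1c->1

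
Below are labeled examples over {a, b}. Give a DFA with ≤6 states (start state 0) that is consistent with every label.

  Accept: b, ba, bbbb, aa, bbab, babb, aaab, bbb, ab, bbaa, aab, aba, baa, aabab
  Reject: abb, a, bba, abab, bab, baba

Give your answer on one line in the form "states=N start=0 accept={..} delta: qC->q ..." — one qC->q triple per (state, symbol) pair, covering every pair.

states=5 start=0 accept={0,2,3} delta: 0a->1 0b->2 1a->3 1b->2 2a->2 2b->4 3a->0 3b->0 4a->1 4b->0

Fold the examples into a partial DFA from state 0: repeatedly fix the first undefined (state, symbol) met by the shortest-then-alphabetical prefix, trying targets in increasing order and rejecting any under which an Accept and a Reject string meet in one state with the same remainder; add a state when all current targets are rejected. Accepting states are where Accept strings end.
a: 0a undefined. 0a->0: no, aa/a meet in 0. Open state 1: 0a->1.
b: 0b undefined. 0b->0: no, ba/a meet in 1. 0b->1: no, b/a meet in 1. Open state 2: 0b->2.
aa: 1a undefined. 1a->0: no, aabab/bab meet in 2 with "ab" left. 1a->1: no, aa/a meet in 1. 1a->2: no, aaab/bab meet in 2 with "ab" left. Open state 3: 1a->3.
ab: 1b undefined. 1b->0: no, b/abb meet in 2. 1b->1: no, ab/abb meet in 1. 1b->2: ok.
ba: 2a undefined. 2a->0: no, b/abab meet in 2. 2a->1: no, b/abab meet in 2. 2a->2: ok.
bb: 2b undefined. 2b->0: no, bbbb/abb meet in 0. 2b->1: no, bbbb/abb meet in 1. 2b->2: no, b/abb meet in 2. 2b->3: no, aa/abb meet in 3. Open state 4: 2b->4.
aaa: 3a undefined. 3a->0: ok.
aab: 3b undefined. 3b->0: ok.
bba: 4a undefined. 4a->0: no, bbaa/a meet in 1. 4a->1: ok.
bbb: 4b undefined. 4b->0: ok.
All examples now run through 5 states with every (state, symbol) defined. Accept strings end in {0,2,3}, Reject strings end in {1,4}; accept={0,2,3}.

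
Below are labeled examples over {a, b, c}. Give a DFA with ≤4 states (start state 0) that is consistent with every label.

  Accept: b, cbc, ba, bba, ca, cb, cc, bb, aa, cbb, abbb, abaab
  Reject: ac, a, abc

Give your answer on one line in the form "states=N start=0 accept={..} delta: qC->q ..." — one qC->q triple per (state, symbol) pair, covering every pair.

State merging on the prefix tree: take the shortest (then alphabetical) example prefix whose next move is undefined and point that move at state 0, else 1, else 2, ...; a target is out if some Accept/Reject pair would then sit in one state with the same input left (inseparable). If every existing state is out, open a new one.
a: 0a undefined. 0a->0: no, aa/a meet in 0. Open state 1: 0a->1.
b: 0b undefined. 0b->0: no, ba/a meet in 1. 0b->1: no, b/a meet in 1. Open state 2: 0b->2.
c: 0c undefined. 0c->0: no, ca/a meet in 1. 0c->1: no, cbc/abc meet in 1 with "bc" left. 0c->2: ok.
aa: 1a undefined. 1a->0: ok.
ab: 1b undefined. 1b->0: no, b/abc meet in 2. 1b->1: no, abbb/a meet in 1. 1b->2: no, cc/abc meet in 2 with "c" left. Open state 3: 1b->3.
ac: 1c undefined. 1c->0: no, aa/ac meet in 0. 1c->1: ok.
ba: 2a undefined. 2a->0: ok.
bb: 2b undefined. 2b->0: no, bba/ac meet in 1. 2b->1: no, cbc/ac meet in 1. 2b->2: ok.
cc: 2c undefined. 2c->0: ok.
aba: 3a undefined. 3a->0: ok.
abb: 3b undefined. 3b->0: ok.
abc: 3c undefined. 3c->0: no, cbc/abc meet in 0. 3c->1: ok.
All examples now run through 4 states with every (state, symbol) defined. Accept strings end in {0,2,3}, Reject strings end in {1}; accept={0,2,3}.

states=4 start=0 accept={0,2,3} delta: 0a->1 0b->2 0c->2 1a->0 1b->3 1c->1 2a->0 2b->2 2c->0 3a->0 3b->0 3c->1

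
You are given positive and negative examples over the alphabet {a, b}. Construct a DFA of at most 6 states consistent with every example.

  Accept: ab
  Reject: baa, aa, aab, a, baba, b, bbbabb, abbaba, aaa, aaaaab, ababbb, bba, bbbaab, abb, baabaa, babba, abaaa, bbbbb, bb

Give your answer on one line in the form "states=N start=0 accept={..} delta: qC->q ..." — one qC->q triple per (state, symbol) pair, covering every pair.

states=4 start=0 accept={3} delta: 0a->1 0b->0 1a->2 1b->3 2a->0 2b->0 3a->0 3b->0

Fold the examples into a partial DFA from state 0: repeatedly fix the first undefined (state, symbol) met by the shortest-then-alphabetical prefix, trying targets in increasing order and rejecting any under which an Accept and a Reject string meet in one state with the same remainder; add a state when all current targets are rejected. Accepting states are where Accept strings end.
a: 0a undefined. 0a->0: no, ab/aab meet in 0 with "b" left. Open state 1: 0a->1.
b: 0b undefined. 0b->0: ok.
aa: 1a undefined. 1a->0: no, ab/aaaaab meet in 1 with "b" left. 1a->1: no, ab/aab meet in 1 with "b" left. Open state 2: 1a->2.
ab: 1b undefined. 1b->0: no, ab/b meet in 0. 1b->1: no, ab/a meet in 1. 1b->2: no, ab/baa meet in 2. Open state 3: 1b->3.
aaa: 2a undefined. 2a->0: ok.
aab: 2b undefined. 2b->0: ok.
aba: 3a undefined. 3a->0: ok.
abb: 3b undefined. 3b->0: ok.
All examples now run through 4 states with every (state, symbol) defined. Accept strings end in {3}, Reject strings end in {0,1,2}; accept={3}.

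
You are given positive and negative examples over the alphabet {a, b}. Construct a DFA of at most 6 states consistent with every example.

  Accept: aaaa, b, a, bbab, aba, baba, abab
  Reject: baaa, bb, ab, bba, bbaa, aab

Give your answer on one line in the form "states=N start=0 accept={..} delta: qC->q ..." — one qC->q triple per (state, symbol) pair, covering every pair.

Fold the examples into a partial DFA from state 0: repeatedly fix the first undefined (state, symbol) met by the shortest-then-alphabetical prefix, trying targets in increasing order and rejecting any under which an Accept and a Reject string meet in one state with the same remainder; add a state when all current targets are rejected. Accepting states are where Accept strings end.
a: 0a undefined. 0a->0: no, b/ab meet in 0 with "b" left. Open state 1: 0a->1.
b: 0b undefined. 0b->0: no, b/bb meet in 0. 0b->1: no, aaaa/baaa meet in 1 with "aaa" left. Open state 2: 0b->2.
aa: 1a undefined. 1a->0: no, b/aab meet in 2. 1a->1: ok.
ab: 1b undefined. 1b->0: no, abab/ab meet in 0. 1b->1: no, aaaa/ab meet in 1. 1b->2: no, b/ab meet in 2. Open state 3: 1b->3.
ba: 2a undefined. 2a->0: no, aaaa/baaa meet in 1. 2a->1: no, aaaa/baaa meet in 1. 2a->2: no, b/baaa meet in 2. 2a->3: ok.
bb: 2b undefined. 2b->0: no, aaaa/bba meet in 1. 2b->1: no, aaaa/bb meet in 1. 2b->2: no, b/bb meet in 2. 2b->3: no, aba/bba meet in 3 with "a" left. Open state 4: 2b->4.
aba: 3a undefined. 3a->0: no, aaaa/baaa meet in 1. 3a->1: no, aaaa/baaa meet in 1. 3a->2: no, abab/bb meet in 4. 3a->3: no, aba/baaa meet in 3. 3a->4: no, aba/bb meet in 4. Open state 5: 3a->5.
bab: 3b undefined. 3b->0: ok.
bba: 4a undefined. 4a->0: no, aaaa/bbaa meet in 1. 4a->1: no, aaaa/bba meet in 1. 4a->2: no, b/bba meet in 2. 4a->3: no, aba/bbaa meet in 5. 4a->4: ok.
abab: 5b undefined. 5b->0: ok.
baaa: 5a undefined. 5a->0: no, abab/baaa meet in 0. 5a->1: no, aaaa/baaa meet in 1. 5a->2: no, b/baaa meet in 2. 5a->3: ok.
bbab: 4b undefined. 4b->0: ok.
All examples now run through 6 states with every (state, symbol) defined. Accept strings end in {0,1,2,5}, Reject strings end in {3,4}; accept={0,1,2,5}.

states=6 start=0 accept={0,1,2,5} delta: 0a->1 0b->2 1a->1 1b->3 2a->3 2b->4 3a->5 3b->0 4a->4 4b->0 5a->3 5b->0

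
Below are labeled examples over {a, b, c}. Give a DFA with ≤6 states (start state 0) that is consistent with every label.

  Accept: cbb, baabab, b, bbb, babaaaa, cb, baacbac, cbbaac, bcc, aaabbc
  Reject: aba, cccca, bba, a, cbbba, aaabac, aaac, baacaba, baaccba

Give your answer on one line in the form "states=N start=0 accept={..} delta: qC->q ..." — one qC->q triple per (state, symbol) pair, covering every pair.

states=5 start=0 accept={1,3,4} delta: 0a->0 0b->1 0c->0 1a->2 1b->1 1c->1 2a->3 2b->1 2c->0 3a->2 3b->0 3c->4 4a->0 4b->2 4c->0

Grow the machine one transition at a time. Run the examples from 0; the earliest place one falls off (shortest prefix, ties alphabetical) gets sent to the lowest-numbered state that keeps every Accept/Reject pair distinguishable — a pair clashes when both reach the same state with identical unread suffix — and to a fresh state only if none does.
a: 0a undefined. 0a->0: ok.
b: 0b undefined. 0b->0: no, baabab/aba meet in 0. Open state 1: 0b->1.
c: 0c undefined. 0c->0: ok.
ba: 1a undefined. 1a->0: no, babaaaa/aba meet in 0. 1a->1: no, b/aba meet in 1. Open state 2: 1a->2.
bb: 1b undefined. 1b->0: no, cbb/cccca meet in 0. 1b->1: ok.
bc: 1c undefined. 1c->0: no, bcc/cccca meet in 0. 1c->1: ok.
baa: 2a undefined. 2a->0: no, baacbac/aaabac meet in 2 with "c" left. 2a->1: no, baacbac/aaabac meet in 2 with "c" left. 2a->2: no, cbbaac/aaabac meet in 2 with "c" left. Open state 3: 2a->3.
bab: 2b undefined. 2b->0: no, babaaaa/cccca meet in 0. 2b->1: ok.
baab: 3b undefined. 3b->0: ok.
baac: 3c undefined. 3c->0: no, baacbac/aaabac meet in 2 with "c" left. 3c->1: no, baacbac/aaabac meet in 2 with "c" left. 3c->2: no, baacbac/aaabac meet in 2 with "c" left. 3c->3: no, baacbac/cccca meet in 0. Open state 4: 3c->4.
baaca: 4a undefined. 4a->0: ok.
baacb: 4b undefined. 4b->0: no, baacbac/cccca meet in 0. 4b->1: no, baacbac/aaabac meet in 2 with "c" left. 4b->2: ok.
baacc: 4c undefined. 4c->0: ok.
aaabac: 2c undefined. 2c->0: ok.
babaaa: 3a undefined. 3a->0: no, babaaaa/cccca meet in 0. 3a->1: no, babaaaa/aba meet in 2. 3a->2: ok.
All examples now run through 5 states with every (state, symbol) defined. Accept strings end in {1,3,4}, Reject strings end in {0,2}; accept={1,3,4}.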